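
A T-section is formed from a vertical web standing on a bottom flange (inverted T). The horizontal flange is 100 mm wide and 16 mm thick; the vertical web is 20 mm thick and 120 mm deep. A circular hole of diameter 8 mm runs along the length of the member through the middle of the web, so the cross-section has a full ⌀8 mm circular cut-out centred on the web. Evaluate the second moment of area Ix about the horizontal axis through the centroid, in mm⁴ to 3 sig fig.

Ix ≈ 7.32 × 10⁶ mm⁴

Treat the section as a set of non-overlapping primitives; coordinates are from the bounding-box lower-left.
Flange: 100 × 16, A = 1 600 mm², y = 8 mm, Ī = 34 133 mm⁴.
Web: 20 × 120, A = 2 400 mm², y = 76 mm, Ī = 2 880 000 mm⁴.
Hole (subtracted): ⌀8, A = 50.265 mm², y = 76 mm, Ī = 201.06 mm⁴.
Centroid: ȳ = ΣA·y / ΣA = 48.454 mm.
Transfer each piece to the horizontal axis through the centroid using Ī + A·d² with d = y − 48.454:
  flange: d = -40.454 mm → contributes +2 652 555 mm⁴
  web: d = 27.546 mm → contributes +4 701 098 mm⁴
  hole: d = 27.546 mm → contributes −38 342 mm⁴
Total I = 7 315 311 mm⁴.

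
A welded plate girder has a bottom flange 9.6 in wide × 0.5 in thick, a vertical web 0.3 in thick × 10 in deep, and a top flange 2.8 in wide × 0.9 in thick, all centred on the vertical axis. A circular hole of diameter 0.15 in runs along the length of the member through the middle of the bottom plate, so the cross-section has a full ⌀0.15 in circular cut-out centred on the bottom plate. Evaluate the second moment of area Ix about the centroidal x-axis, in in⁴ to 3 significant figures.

Treat the section as a set of non-overlapping primitives; coordinates are from the bounding-box lower-left.
Bottom plate: 9.6 × 0.5, A = 4.8 in², y = 0.25 in, Ī = 0.1 in⁴.
Web plate: 0.3 × 10, A = 3 in², y = 5.5 in, Ī = 25 in⁴.
Top plate: 2.8 × 0.9, A = 2.52 in², y = 10.95 in, Ī = 0.1701 in⁴.
Hole (subtracted): ⌀0.15, A = 0.017671 in², y = 0.25 in, Ī = 0.00002485 in⁴.
Centroid: ȳ = ΣA·y / ΣA = 4.3961 in.
Transfer each piece to the centroidal x-axis using Ī + A·d² with d = y − 4.3961:
  bottom plate: d = -4.1461 in → contributes +82.611 in⁴
  web plate: d = 1.1039 in → contributes +28.656 in⁴
  top plate: d = 6.5539 in → contributes +108.41 in⁴
  hole: d = -4.1461 in → contributes −0.30379 in⁴
Total I = 219.38 in⁴.

Ix ≈ 219 in⁴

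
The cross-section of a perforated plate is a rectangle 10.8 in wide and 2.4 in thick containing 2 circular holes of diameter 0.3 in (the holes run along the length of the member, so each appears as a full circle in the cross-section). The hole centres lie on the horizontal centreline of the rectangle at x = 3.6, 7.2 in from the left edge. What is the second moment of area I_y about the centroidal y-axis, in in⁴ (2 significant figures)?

Treat the section as a set of non-overlapping primitives; coordinates are from the bounding-box lower-left.
Plate: 10.8 × 2.4, A = 25.92 in², x = 5.4 in, Ī = 251.9 in⁴.
Hole 1 (subtracted): ⌀0.3, A = 0.07069 in², x = 3.6 in, Ī = 0.0003976 in⁴.
Hole 2 (subtracted): ⌀0.3, A = 0.07069 in², x = 7.2 in, Ī = 0.0003976 in⁴.
By symmetry the centroid is at mid-width, x̄ = 5.4 in.
Transfer each piece to the centroidal y-axis using Ī + A·d² with d = x − 5.4:
  plate: d = 0 in → contributes +251.9 in⁴
  hole 1: d = -1.8 in → contributes −0.2294 in⁴
  hole 2: d = 1.8 in → contributes −0.2294 in⁴
Total I = 251.5 in⁴.

I_y ≈ 250 in⁴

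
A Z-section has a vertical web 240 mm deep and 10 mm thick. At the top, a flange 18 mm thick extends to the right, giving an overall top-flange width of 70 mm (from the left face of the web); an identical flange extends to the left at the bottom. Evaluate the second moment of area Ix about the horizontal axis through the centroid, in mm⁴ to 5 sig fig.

Ix ≈ 3.8192 × 10⁷ mm⁴

Decompose the section into non-overlapping parts with the origin at the bottom-left of its bounding rectangle.
Web: 10 × 240, A = 2 400 mm², y = 120 mm, Ī = 11 520 000 mm⁴.
Top flange (beyond web): 60 × 18, A = 1 080 mm², y = 231 mm, Ī = 29 160 mm⁴.
Bottom flange (beyond web): 60 × 18, A = 1 080 mm², y = 9 mm, Ī = 29 160 mm⁴.
Centroid: ȳ = ΣA·y / ΣA = 120 mm.
Transfer each piece to the horizontal axis through the centroid using Ī + A·d² with d = y − 120:
  web: d = 0 mm → contributes +11 520 000 mm⁴
  top flange (beyond web): d = 111 mm → contributes +13 335 840 mm⁴
  bottom flange (beyond web): d = -111 mm → contributes +13 335 840 mm⁴
Total I = 38 191 680 mm⁴.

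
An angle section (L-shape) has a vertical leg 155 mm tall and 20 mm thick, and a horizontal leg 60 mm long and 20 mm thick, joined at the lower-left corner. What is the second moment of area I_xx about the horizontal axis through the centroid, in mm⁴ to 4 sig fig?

I_xx ≈ 9.130 × 10⁶ mm⁴

Split into non-overlapping primitives; take the origin at the lower-left of the bounding box.
Vertical leg: 20 × 155, A = 3 100 mm², y = 77.5 mm, Ī = 6 206 458 mm⁴.
Horizontal leg (remainder): 40 × 20, A = 800 mm², y = 10 mm, Ī = 26666.7 mm⁴.
Centroid: ȳ = ΣA·y / ΣA = 63.6538 mm.
Transfer each piece to the horizontal axis through the centroid using Ī + A·d² with d = y − 63.6538:
  vertical leg: d = 13.8462 mm → contributes +6 800 778 mm⁴
  horizontal leg (remainder): d = -53.6538 mm → contributes +2 329 655 mm⁴
Total I = 9 130 433 mm⁴.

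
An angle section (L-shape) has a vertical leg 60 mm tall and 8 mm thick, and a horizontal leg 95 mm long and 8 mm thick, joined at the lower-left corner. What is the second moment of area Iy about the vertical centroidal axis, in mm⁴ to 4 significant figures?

Iy ≈ 1.083 × 10⁶ mm⁴

Decompose the section into non-overlapping parts with the origin at the bottom-left of its bounding rectangle.
Vertical leg: 8 × 60, A = 480 mm², x = 4 mm, Ī = 2 560 mm⁴.
Horizontal leg (remainder): 87 × 8, A = 696 mm², x = 51.5 mm, Ī = 439 002 mm⁴.
Centroid: x̄ = ΣA·x / ΣA = 32.1122 mm.
Transfer each piece to the vertical centroidal axis using Ī + A·d² with d = x − 32.1122:
  vertical leg: d = -28.1122 mm → contributes +381 903 mm⁴
  horizontal leg (remainder): d = 19.3878 mm → contributes +700 618 mm⁴
Total I = 1 082 521 mm⁴.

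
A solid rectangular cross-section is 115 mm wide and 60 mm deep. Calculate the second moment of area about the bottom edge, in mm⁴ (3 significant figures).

I_base ≈ 8.28 × 10⁶ mm⁴

The section: 115 × 60, A = 6 900 mm², y = 30 mm, Ī = 2 070 000 mm⁴.
Transfer it to a horizontal axis along the bottom face using Ī + A·d² with d = y − 0:
  the section: d = 30 mm → contributes +8 280 000 mm⁴
Total I = 8 280 000 mm⁴.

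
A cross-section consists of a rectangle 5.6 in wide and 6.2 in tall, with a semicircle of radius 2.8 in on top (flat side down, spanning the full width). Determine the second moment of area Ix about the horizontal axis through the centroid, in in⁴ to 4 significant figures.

Treat the section as a set of non-overlapping primitives; coordinates are from the bounding-box lower-left.
Rectangular body: 5.6 × 6.2, A = 34.72 in², y = 3.1 in, Ī = 111.22 in⁴.
Semicircular cap: semicircle r = 2.8, A = 12.315 in², y = 7.38836 in, Ī = 6.74628 in⁴.
Centroid: ȳ = ΣA·y / ΣA = 4.22281 in.
Transfer each piece to the horizontal axis through the centroid using Ī + A·d² with d = y − 4.22281:
  rectangular body: d = -1.12281 in → contributes +154.991 in⁴
  semicircular cap: d = 3.16555 in → contributes +130.152 in⁴
Total I = 285.143 in⁴.

Ix ≈ 285.1 in⁴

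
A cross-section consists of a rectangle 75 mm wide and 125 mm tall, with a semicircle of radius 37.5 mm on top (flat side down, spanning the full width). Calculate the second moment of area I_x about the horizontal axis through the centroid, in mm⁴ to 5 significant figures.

Treat the section as a set of non-overlapping primitives; coordinates are from the bounding-box lower-left.
Rectangular body: 75 × 125, A = 9 375 mm², y = 62.5 mm, Ī = 12 207 031 mm⁴.
Semicircular cap: semicircle r = 37.5, A = 2208.932 mm², y = 140.9155 mm, Ī = 217048.7 mm⁴.
Centroid: ȳ = ΣA·y / ΣA = 77.453 mm.
Transfer each piece to the horizontal axis through the centroid using Ī + A·d² with d = y − 77.453:
  rectangular body: d = -14.953 mm → contributes +14 303 208 mm⁴
  semicircular cap: d = 63.4625 mm → contributes +9 113 498 mm⁴
Total I = 23 416 706 mm⁴.

I_x ≈ 2.3417 × 10⁷ mm⁴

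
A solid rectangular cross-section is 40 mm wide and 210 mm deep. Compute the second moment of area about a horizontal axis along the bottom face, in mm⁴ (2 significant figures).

The section: 40 × 210, A = 8 400 mm², y = 105 mm, Ī = 30 870 000 mm⁴.
Transfer it to the bottom edge using Ī + A·d² with d = y − 0:
  the section: d = 105 mm → contributes +123 480 000 mm⁴
Total I = 123 480 000 mm⁴.

I_base ≈ 1.2 × 10⁸ mm⁴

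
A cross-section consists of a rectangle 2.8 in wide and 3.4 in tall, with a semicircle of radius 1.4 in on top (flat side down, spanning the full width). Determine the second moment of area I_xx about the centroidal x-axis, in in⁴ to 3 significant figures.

I_xx ≈ 21.8 in⁴

Break the section into simple shapes (no overlaps), measuring from the bottom-left corner of the bounding box.
Rectangular body: 2.8 × 3.4, A = 9.52 in², y = 1.7 in, Ī = 9.1709 in⁴.
Semicircular cap: semicircle r = 1.4, A = 3.0788 in², y = 3.9942 in, Ī = 0.42164 in⁴.
Centroid: ȳ = ΣA·y / ΣA = 2.2606 in.
Transfer each piece to the centroidal x-axis using Ī + A·d² with d = y − 2.2606:
  rectangular body: d = -0.56063 in → contributes +12.163 in⁴
  semicircular cap: d = 1.7335 in → contributes +9.6739 in⁴
Total I = 21.837 in⁴.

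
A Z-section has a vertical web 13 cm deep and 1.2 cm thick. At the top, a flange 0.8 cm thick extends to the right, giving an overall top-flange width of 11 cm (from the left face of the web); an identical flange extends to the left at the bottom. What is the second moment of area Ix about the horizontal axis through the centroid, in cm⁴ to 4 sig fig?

Ix ≈ 804.0 cm⁴

Decompose the section into non-overlapping parts with the origin at the bottom-left of its bounding rectangle.
Web: 1.2 × 13, A = 15.6 cm², y = 6.5 cm, Ī = 219.7 cm⁴.
Top flange (beyond web): 9.8 × 0.8, A = 7.84 cm², y = 12.6 cm, Ī = 0.418133 cm⁴.
Bottom flange (beyond web): 9.8 × 0.8, A = 7.84 cm², y = 0.4 cm, Ī = 0.418133 cm⁴.
Centroid: ȳ = ΣA·y / ΣA = 6.5 cm.
Transfer each piece to the horizontal axis through the centroid using Ī + A·d² with d = y − 6.5:
  web: d = 0 cm → contributes +219.7 cm⁴
  top flange (beyond web): d = 6.1 cm → contributes +292.145 cm⁴
  bottom flange (beyond web): d = -6.1 cm → contributes +292.145 cm⁴
Total I = 803.989 cm⁴.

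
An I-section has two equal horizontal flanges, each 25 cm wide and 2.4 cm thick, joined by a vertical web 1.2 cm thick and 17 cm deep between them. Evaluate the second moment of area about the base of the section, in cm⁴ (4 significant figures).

I_base ≈ 2.852 × 10⁴ cm⁴

Treat the section as a set of non-overlapping primitives; coordinates are from the bounding-box lower-left.
Bottom flange: 25 × 2.4, A = 60 cm², y = 1.2 cm, Ī = 28.8 cm⁴.
Web: 1.2 × 17, A = 20.4 cm², y = 10.9 cm, Ī = 491.3 cm⁴.
Top flange: 25 × 2.4, A = 60 cm², y = 20.6 cm, Ī = 28.8 cm⁴.
Transfer each piece to a horizontal axis along the bottom face using Ī + A·d² with d = y − 0:
  bottom flange: d = 1.2 cm → contributes +115.2 cm⁴
  web: d = 10.9 cm → contributes +2915.02 cm⁴
  top flange: d = 20.6 cm → contributes +25490.4 cm⁴
Total I = 28520.6 cm⁴.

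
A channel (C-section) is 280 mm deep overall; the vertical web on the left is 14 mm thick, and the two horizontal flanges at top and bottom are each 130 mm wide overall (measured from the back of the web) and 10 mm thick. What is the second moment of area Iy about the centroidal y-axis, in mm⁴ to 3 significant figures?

Iy ≈ 8.82 × 10⁶ mm⁴

Break the section into simple shapes (no overlaps), measuring from the bottom-left corner of the bounding box.
Web: 14 × 280, A = 3 920 mm², x = 7 mm, Ī = 64 027 mm⁴.
Top flange (beyond web): 116 × 10, A = 1 160 mm², x = 72 mm, Ī = 1 300 747 mm⁴.
Bottom flange (beyond web): 116 × 10, A = 1 160 mm², x = 72 mm, Ī = 1 300 747 mm⁴.
Centroid: x̄ = ΣA·x / ΣA = 31.167 mm.
Transfer each piece to the centroidal y-axis using Ī + A·d² with d = x − 31.167:
  web: d = -24.167 mm → contributes +2 353 416 mm⁴
  top flange (beyond web): d = 40.833 mm → contributes +3 234 886 mm⁴
  bottom flange (beyond web): d = 40.833 mm → contributes +3 234 886 mm⁴
Total I = 8 823 187 mm⁴.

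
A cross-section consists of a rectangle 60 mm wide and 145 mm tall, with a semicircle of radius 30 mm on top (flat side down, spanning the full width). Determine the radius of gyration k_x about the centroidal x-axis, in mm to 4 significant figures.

Treat the section as a set of non-overlapping primitives; coordinates are from the bounding-box lower-left.
Rectangular body: 60 × 145, A = 8 700 mm², y = 72.5 mm, Ī = 15 243 125 mm⁴.
Semicircular cap: semicircle r = 30, A = 1413.72 mm², y = 157.732 mm, Ī = 88903.1 mm⁴.
Centroid: ȳ = ΣA·y / ΣA = 84.414 mm.
Transfer each piece to the centroidal x-axis using Ī + A·d² with d = y − 84.414:
  rectangular body: d = -11.914 mm → contributes +16 478 025 mm⁴
  semicircular cap: d = 73.3184 mm → contributes +7 688 468 mm⁴
Total I = 24 166 493 mm⁴.
Radius of gyration: k = √(I/A) = √(24 166 493 / 10113.7) = 48.8823 mm.

k_x ≈ 48.88 mm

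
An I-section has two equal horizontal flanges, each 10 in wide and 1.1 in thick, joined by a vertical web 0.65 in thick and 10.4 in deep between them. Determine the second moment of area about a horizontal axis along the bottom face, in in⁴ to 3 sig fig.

Decompose the section into non-overlapping parts with the origin at the bottom-left of its bounding rectangle.
Bottom flange: 10 × 1.1, A = 11 in², y = 0.55 in, Ī = 1.1092 in⁴.
Web: 0.65 × 10.4, A = 6.76 in², y = 6.3 in, Ī = 60.93 in⁴.
Top flange: 10 × 1.1, A = 11 in², y = 12.05 in, Ī = 1.1092 in⁴.
Transfer each piece to the bottom edge using Ī + A·d² with d = y − 0:
  bottom flange: d = 0.55 in → contributes +4.4367 in⁴
  web: d = 6.3 in → contributes +329.23 in⁴
  top flange: d = 12.05 in → contributes +1598.3 in⁴
Total I = 1 932 in⁴.

I_base ≈ 1930 in⁴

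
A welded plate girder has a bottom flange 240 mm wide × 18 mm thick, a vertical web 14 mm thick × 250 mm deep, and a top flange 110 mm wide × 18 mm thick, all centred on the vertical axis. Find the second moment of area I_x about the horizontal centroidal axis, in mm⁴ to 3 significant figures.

I_x ≈ 1.21 × 10⁸ mm⁴

Treat the section as a set of non-overlapping primitives; coordinates are from the bounding-box lower-left.
Bottom plate: 240 × 18, A = 4 320 mm², y = 9 mm, Ī = 116 640 mm⁴.
Web plate: 14 × 250, A = 3 500 mm², y = 143 mm, Ī = 18 229 167 mm⁴.
Top plate: 110 × 18, A = 1 980 mm², y = 277 mm, Ī = 53 460 mm⁴.
Centroid: ȳ = ΣA·y / ΣA = 111 mm.
Transfer each piece to the horizontal centroidal axis using Ī + A·d² with d = y − 111:
  bottom plate: d = -102 mm → contributes +45 065 517 mm⁴
  web plate: d = 31.996 mm → contributes +21 812 252 mm⁴
  top plate: d = 166 mm → contributes +54 611 657 mm⁴
Total I = 121 489 427 mm⁴.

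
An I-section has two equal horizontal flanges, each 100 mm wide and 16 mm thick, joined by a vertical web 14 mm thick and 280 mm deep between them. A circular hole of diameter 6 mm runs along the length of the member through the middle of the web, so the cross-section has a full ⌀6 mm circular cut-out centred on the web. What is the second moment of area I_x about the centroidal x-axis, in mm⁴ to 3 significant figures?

Break the section into simple shapes (no overlaps), measuring from the bottom-left corner of the bounding box.
Bottom flange: 100 × 16, A = 1 600 mm², y = 8 mm, Ī = 34 133 mm⁴.
Web: 14 × 280, A = 3 920 mm², y = 156 mm, Ī = 25 610 667 mm⁴.
Top flange: 100 × 16, A = 1 600 mm², y = 304 mm, Ī = 34 133 mm⁴.
Hole (subtracted): ⌀6, A = 28.274 mm², y = 156 mm, Ī = 63.617 mm⁴.
By symmetry the centroid is at mid-height, ȳ = 156 mm.
Transfer each piece to the centroidal x-axis using Ī + A·d² with d = y − 156:
  bottom flange: d = -148 mm → contributes +35 080 533 mm⁴
  web: d = 0 mm → contributes +25 610 667 mm⁴
  top flange: d = 148 mm → contributes +35 080 533 mm⁴
  hole: d = 0 mm → contributes −63.617 mm⁴
Total I = 95 771 670 mm⁴.

I_x ≈ 9.58 × 10⁷ mm⁴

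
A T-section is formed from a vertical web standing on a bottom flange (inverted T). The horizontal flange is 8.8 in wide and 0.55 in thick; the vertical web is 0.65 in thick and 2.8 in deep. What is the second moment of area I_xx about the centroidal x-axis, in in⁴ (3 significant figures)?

Treat the section as a set of non-overlapping primitives; coordinates are from the bounding-box lower-left.
Flange: 8.8 × 0.55, A = 4.84 in², y = 0.275 in, Ī = 0.12201 in⁴.
Web: 0.65 × 2.8, A = 1.82 in², y = 1.95 in, Ī = 1.1891 in⁴.
Centroid: ȳ = ΣA·y / ΣA = 0.73273 in.
Transfer each piece to the centroidal x-axis using Ī + A·d² with d = y − 0.73273:
  flange: d = -0.45773 in → contributes +1.1361 in⁴
  web: d = 1.2173 in → contributes +3.8858 in⁴
Total I = 5.0219 in⁴.

I_xx ≈ 5.02 in⁴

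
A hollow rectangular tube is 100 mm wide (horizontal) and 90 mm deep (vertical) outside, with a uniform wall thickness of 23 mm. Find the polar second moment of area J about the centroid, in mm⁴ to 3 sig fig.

J ≈ 1.26 × 10⁷ mm⁴

Treat the section as a set of non-overlapping primitives; coordinates are from the bounding-box lower-left.
Outer rectangle: 100 × 90, A = 9 000 mm², y = 45 mm, Ī = 6 075 000 mm⁴.
Inner void (subtracted): 54 × 44, A = 2 376 mm², y = 45 mm, Ī = 383 328 mm⁴.
By symmetry the centroid is at mid-height, ȳ = 45 mm.
All pieces are centred on the centroidal x-axis, so I = ΣĪ (holes subtracted) = 5 691 672 mm⁴.
Repeating about the centroidal y-axis gives I_y = 6 922 632 mm⁴.
Polar second moment: J = I_x + I_y = 12 614 304 mm⁴.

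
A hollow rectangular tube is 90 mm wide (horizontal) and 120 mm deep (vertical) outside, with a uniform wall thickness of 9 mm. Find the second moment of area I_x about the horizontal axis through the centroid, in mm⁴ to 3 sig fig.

I_x ≈ 6.59 × 10⁶ mm⁴

Treat the section as a set of non-overlapping primitives; coordinates are from the bounding-box lower-left.
Outer rectangle: 90 × 120, A = 10 800 mm², y = 60 mm, Ī = 12 960 000 mm⁴.
Inner void (subtracted): 72 × 102, A = 7 344 mm², y = 60 mm, Ī = 6 367 248 mm⁴.
By symmetry the centroid is at mid-height, ȳ = 60 mm.
All pieces are centred on the horizontal axis through the centroid, so I = ΣĪ (holes subtracted) = 6 592 752 mm⁴.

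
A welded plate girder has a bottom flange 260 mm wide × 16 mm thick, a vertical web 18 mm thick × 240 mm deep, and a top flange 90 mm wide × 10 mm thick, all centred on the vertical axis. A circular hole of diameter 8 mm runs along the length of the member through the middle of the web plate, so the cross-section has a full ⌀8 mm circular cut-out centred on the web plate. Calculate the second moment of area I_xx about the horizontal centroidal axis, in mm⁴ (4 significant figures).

I_xx ≈ 8.415 × 10⁷ mm⁴

Treat the section as a set of non-overlapping primitives; coordinates are from the bounding-box lower-left.
Bottom plate: 260 × 16, A = 4 160 mm², y = 8 mm, Ī = 88746.7 mm⁴.
Web plate: 18 × 240, A = 4 320 mm², y = 136 mm, Ī = 20 736 000 mm⁴.
Top plate: 90 × 10, A = 900 mm², y = 261 mm, Ī = 7 500 mm⁴.
Hole (subtracted): ⌀8, A = 50.2655 mm², y = 136 mm, Ī = 201.062 mm⁴.
Centroid: ȳ = ΣA·y / ΣA = 90.9848 mm.
Transfer each piece to the horizontal centroidal axis using Ī + A·d² with d = y − 90.9848:
  bottom plate: d = -82.9848 mm → contributes +28 736 481 mm⁴
  web plate: d = 45.0152 mm → contributes +29 489 916 mm⁴
  top plate: d = 170.015 mm → contributes +26 022 156 mm⁴
  hole: d = 45.0152 mm → contributes −102 058 mm⁴
Total I = 84 146 496 mm⁴.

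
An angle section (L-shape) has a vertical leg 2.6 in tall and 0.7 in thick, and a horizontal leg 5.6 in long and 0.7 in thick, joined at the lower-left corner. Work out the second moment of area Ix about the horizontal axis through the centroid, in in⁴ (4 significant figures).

Break the section into simple shapes (no overlaps), measuring from the bottom-left corner of the bounding box.
Vertical leg: 0.7 × 2.6, A = 1.82 in², y = 1.3 in, Ī = 1.02527 in⁴.
Horizontal leg (remainder): 4.9 × 0.7, A = 3.43 in², y = 0.35 in, Ī = 0.140058 in⁴.
Centroid: ȳ = ΣA·y / ΣA = 0.679333 in.
Transfer each piece to the horizontal axis through the centroid using Ī + A·d² with d = y − 0.679333:
  vertical leg: d = 0.620667 in → contributes +1.72638 in⁴
  horizontal leg (remainder): d = -0.329333 in → contributes +0.512078 in⁴
Total I = 2.23846 in⁴.

Ix ≈ 2.238 in⁴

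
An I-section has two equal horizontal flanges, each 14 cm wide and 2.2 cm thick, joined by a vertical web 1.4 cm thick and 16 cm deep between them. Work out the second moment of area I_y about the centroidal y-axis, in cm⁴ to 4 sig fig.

I_y ≈ 1010 cm⁴

Decompose the section into non-overlapping parts with the origin at the bottom-left of its bounding rectangle.
Bottom flange: 14 × 2.2, A = 30.8 cm², x = 7 cm, Ī = 503.067 cm⁴.
Web: 1.4 × 16, A = 22.4 cm², x = 7 cm, Ī = 3.65867 cm⁴.
Top flange: 14 × 2.2, A = 30.8 cm², x = 7 cm, Ī = 503.067 cm⁴.
By symmetry the centroid is at mid-width, x̄ = 7 cm.
All pieces are centred on the centroidal y-axis, so I = ΣĪ = 1009.79 cm⁴.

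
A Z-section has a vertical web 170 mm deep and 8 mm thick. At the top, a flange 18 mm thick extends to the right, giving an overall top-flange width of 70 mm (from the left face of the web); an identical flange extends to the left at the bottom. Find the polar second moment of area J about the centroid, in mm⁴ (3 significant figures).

Split into non-overlapping primitives; take the origin at the lower-left of the bounding box.
Web: 8 × 170, A = 1 360 mm², y = 85 mm, Ī = 3 275 333 mm⁴.
Top flange (beyond web): 62 × 18, A = 1 116 mm², y = 161 mm, Ī = 30 132 mm⁴.
Bottom flange (beyond web): 62 × 18, A = 1 116 mm², y = 9 mm, Ī = 30 132 mm⁴.
Centroid: ȳ = ΣA·y / ΣA = 85 mm.
Transfer each piece to the centroidal x-axis using Ī + A·d² with d = y − 85:
  web: d = 0 mm → contributes +3 275 333 mm⁴
  top flange (beyond web): d = 76 mm → contributes +6 476 148 mm⁴
  bottom flange (beyond web): d = -76 mm → contributes +6 476 148 mm⁴
Total I = 16 227 629 mm⁴.
For the y-axis: x̄ = 66 mm.
Repeating about the centroidal y-axis gives I_y = 3 456 437 mm⁴.
Polar second moment: J = I_x + I_y = 19 684 067 mm⁴.

J ≈ 1.97 × 10⁷ mm⁴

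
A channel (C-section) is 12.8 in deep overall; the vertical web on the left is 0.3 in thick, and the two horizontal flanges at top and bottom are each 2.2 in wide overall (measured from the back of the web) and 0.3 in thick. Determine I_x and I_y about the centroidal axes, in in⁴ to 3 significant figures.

I_x ≈ 97.0 in⁴, I_y ≈ 1.44 in⁴

Treat the section as a set of non-overlapping primitives; coordinates are from the bounding-box lower-left.
Web: 0.3 × 12.8, A = 3.84 in², y = 6.4 in, Ī = 52.429 in⁴.
Top flange (beyond web): 1.9 × 0.3, A = 0.57 in², y = 12.65 in, Ī = 0.004275 in⁴.
Bottom flange (beyond web): 1.9 × 0.3, A = 0.57 in², y = 0.15 in, Ī = 0.004275 in⁴.
By symmetry the centroid is at mid-height, ȳ = 6.4 in.
Transfer each piece to the centroidal x-axis using Ī + A·d² with d = y − 6.4:
  web: d = 0 in → contributes +52.429 in⁴
  top flange (beyond web): d = 6.25 in → contributes +22.27 in⁴
  bottom flange (beyond web): d = -6.25 in → contributes +22.27 in⁴
Total I = 96.969 in⁴.
For the y-axis: x̄ = 0.40181 in.
Repeating about the centroidal y-axis gives I_y = 1.4354 in⁴.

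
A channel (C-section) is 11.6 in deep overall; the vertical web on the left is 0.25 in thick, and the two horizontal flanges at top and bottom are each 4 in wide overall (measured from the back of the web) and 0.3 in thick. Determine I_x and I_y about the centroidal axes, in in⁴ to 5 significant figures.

Decompose the section into non-overlapping parts with the origin at the bottom-left of its bounding rectangle.
Web: 0.25 × 11.6, A = 2.9 in², y = 5.8 in, Ī = 32.51867 in⁴.
Top flange (beyond web): 3.75 × 0.3, A = 1.125 in², y = 11.45 in, Ī = 0.0084375 in⁴.
Bottom flange (beyond web): 3.75 × 0.3, A = 1.125 in², y = 0.15 in, Ī = 0.0084375 in⁴.
By symmetry the centroid is at mid-height, ȳ = 5.8 in.
Transfer each piece to the centroidal x-axis using Ī + A·d² with d = y − 5.8:
  web: d = 0 in → contributes +32.51867 in⁴
  top flange (beyond web): d = 5.65 in → contributes +35.92125 in⁴
  bottom flange (beyond web): d = -5.65 in → contributes +35.92125 in⁴
Total I = 104.3612 in⁴.
For the y-axis: x̄ = 0.9987864 in.
Repeating about the centroidal y-axis gives I_y = 7.719784 in⁴.

I_x ≈ 104.36 in⁴, I_y ≈ 7.7198 in⁴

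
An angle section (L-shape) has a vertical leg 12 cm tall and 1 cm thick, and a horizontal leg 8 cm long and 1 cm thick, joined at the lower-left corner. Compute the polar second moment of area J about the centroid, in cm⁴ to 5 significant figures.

J ≈ 378.64 cm⁴

Treat the section as a set of non-overlapping primitives; coordinates are from the bounding-box lower-left.
Vertical leg: 1 × 12, A = 12 cm², y = 6 cm, Ī = 144 cm⁴.
Horizontal leg (remainder): 7 × 1, A = 7 cm², y = 0.5 cm, Ī = 0.5833333 cm⁴.
Centroid: ȳ = ΣA·y / ΣA = 3.973684 cm.
Transfer each piece to the centroidal x-axis using Ī + A·d² with d = y − 3.973684:
  vertical leg: d = 2.026316 cm → contributes +193.2715 cm⁴
  horizontal leg (remainder): d = -3.473684 cm → contributes +85.04871 cm⁴
Total I = 278.3202 cm⁴.
For the y-axis: x̄ = 1.973684 cm.
Repeating about the centroidal y-axis gives I_y = 100.3202 cm⁴.
Polar second moment: J = I_x + I_y = 378.6404 cm⁴.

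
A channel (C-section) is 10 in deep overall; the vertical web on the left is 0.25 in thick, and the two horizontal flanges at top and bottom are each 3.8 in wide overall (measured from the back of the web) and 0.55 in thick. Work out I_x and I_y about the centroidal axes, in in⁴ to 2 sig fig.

I_x ≈ 110 in⁴, I_y ≈ 9.6 in⁴

Decompose the section into non-overlapping parts with the origin at the bottom-left of its bounding rectangle.
Web: 0.25 × 10, A = 2.5 in², y = 5 in, Ī = 20.83 in⁴.
Top flange (beyond web): 3.55 × 0.55, A = 1.953 in², y = 9.725 in, Ī = 0.04922 in⁴.
Bottom flange (beyond web): 3.55 × 0.55, A = 1.953 in², y = 0.275 in, Ī = 0.04922 in⁴.
By symmetry the centroid is at mid-height, ȳ = 5 in.
Transfer each piece to the centroidal x-axis using Ī + A·d² with d = y − 5:
  web: d = 0 in → contributes +20.83 in⁴
  top flange (beyond web): d = 4.725 in → contributes +43.64 in⁴
  bottom flange (beyond web): d = -4.725 in → contributes +43.64 in⁴
Total I = 108.1 in⁴.
For the y-axis: x̄ = 1.283 in.
Repeating about the centroidal y-axis gives I_y = 9.616 in⁴.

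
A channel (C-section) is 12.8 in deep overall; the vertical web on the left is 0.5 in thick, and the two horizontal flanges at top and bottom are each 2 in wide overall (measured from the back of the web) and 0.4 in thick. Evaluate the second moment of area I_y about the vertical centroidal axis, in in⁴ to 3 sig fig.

Decompose the section into non-overlapping parts with the origin at the bottom-left of its bounding rectangle.
Web: 0.5 × 12.8, A = 6.4 in², x = 0.25 in, Ī = 0.13333 in⁴.
Top flange (beyond web): 1.5 × 0.4, A = 0.6 in², x = 1.25 in, Ī = 0.1125 in⁴.
Bottom flange (beyond web): 1.5 × 0.4, A = 0.6 in², x = 1.25 in, Ī = 0.1125 in⁴.
Centroid: x̄ = ΣA·x / ΣA = 0.40789 in.
Transfer each piece to the vertical centroidal axis using Ī + A·d² with d = x − 0.40789:
  web: d = -0.15789 in → contributes +0.29289 in⁴
  top flange (beyond web): d = 0.84211 in → contributes +0.53798 in⁴
  bottom flange (beyond web): d = 0.84211 in → contributes +0.53798 in⁴
Total I = 1.3689 in⁴.

I_y ≈ 1.37 in⁴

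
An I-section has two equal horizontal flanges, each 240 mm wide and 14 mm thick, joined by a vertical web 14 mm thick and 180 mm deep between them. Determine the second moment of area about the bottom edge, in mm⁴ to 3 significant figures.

I_base ≈ 1.70 × 10⁸ mm⁴

Treat the section as a set of non-overlapping primitives; coordinates are from the bounding-box lower-left.
Bottom flange: 240 × 14, A = 3 360 mm², y = 7 mm, Ī = 54 880 mm⁴.
Web: 14 × 180, A = 2 520 mm², y = 104 mm, Ī = 6 804 000 mm⁴.
Top flange: 240 × 14, A = 3 360 mm², y = 201 mm, Ī = 54 880 mm⁴.
Transfer each piece to the bottom edge using Ī + A·d² with d = y − 0:
  bottom flange: d = 7 mm → contributes +219 520 mm⁴
  web: d = 104 mm → contributes +34 060 320 mm⁴
  top flange: d = 201 mm → contributes +135 802 240 mm⁴
Total I = 170 082 080 mm⁴.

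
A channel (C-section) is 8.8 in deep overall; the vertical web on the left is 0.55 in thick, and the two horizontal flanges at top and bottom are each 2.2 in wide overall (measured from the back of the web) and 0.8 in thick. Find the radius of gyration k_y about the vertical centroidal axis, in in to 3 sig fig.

k_y ≈ 0.611 in

Treat the section as a set of non-overlapping primitives; coordinates are from the bounding-box lower-left.
Web: 0.55 × 8.8, A = 4.84 in², x = 0.275 in, Ī = 0.12201 in⁴.
Top flange (beyond web): 1.65 × 0.8, A = 1.32 in², x = 1.375 in, Ī = 0.29948 in⁴.
Bottom flange (beyond web): 1.65 × 0.8, A = 1.32 in², x = 1.375 in, Ī = 0.29948 in⁴.
Centroid: x̄ = ΣA·x / ΣA = 0.66324 in.
Transfer each piece to the vertical centroidal axis using Ī + A·d² with d = x − 0.66324:
  web: d = -0.38824 in → contributes +0.85153 in⁴
  top flange (beyond web): d = 0.71176 in → contributes +0.9682 in⁴
  bottom flange (beyond web): d = 0.71176 in → contributes +0.9682 in⁴
Total I = 2.7879 in⁴.
Radius of gyration: k = √(I/A) = √(2.7879 / 7.48) = 0.61051 in.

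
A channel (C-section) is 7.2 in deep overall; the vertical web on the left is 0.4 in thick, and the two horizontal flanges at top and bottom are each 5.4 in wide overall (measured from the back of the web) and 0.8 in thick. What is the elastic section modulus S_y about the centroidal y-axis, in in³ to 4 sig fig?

S_y ≈ 9.999 in³

Decompose the section into non-overlapping parts with the origin at the bottom-left of its bounding rectangle.
Web: 0.4 × 7.2, A = 2.88 in², x = 0.2 in, Ī = 0.0384 in⁴.
Top flange (beyond web): 5 × 0.8, A = 4 in², x = 2.9 in, Ī = 8.33333 in⁴.
Bottom flange (beyond web): 5 × 0.8, A = 4 in², x = 2.9 in, Ī = 8.33333 in⁴.
Centroid: x̄ = ΣA·x / ΣA = 2.18529 in.
Transfer each piece to the centroidal y-axis using Ī + A·d² with d = x − 2.18529:
  web: d = -1.98529 in → contributes +11.3896 in⁴
  top flange (beyond web): d = 0.714706 in → contributes +10.3766 in⁴
  bottom flange (beyond web): d = 0.714706 in → contributes +10.3766 in⁴
Total I = 32.1427 in⁴.
Extreme fibre distance c = 3.21471 in; S = I/c = 9.99865 in³.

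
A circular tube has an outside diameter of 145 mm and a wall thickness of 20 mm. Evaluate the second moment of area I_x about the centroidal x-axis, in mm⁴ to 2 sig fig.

Split into non-overlapping primitives; take the origin at the lower-left of the bounding box.
Outer circle: ⌀145, A = 16 513 mm², y = 72.5 mm, Ī = 21 699 109 mm⁴.
Bore (subtracted): ⌀105, A = 8 659 mm², y = 72.5 mm, Ī = 5 966 602 mm⁴.
By symmetry the centroid is at mid-height, ȳ = 72.5 mm.
All pieces are centred on the centroidal x-axis, so I = ΣĪ (holes subtracted) = 15 732 507 mm⁴.

I_x ≈ 1.6 × 10⁷ mm⁴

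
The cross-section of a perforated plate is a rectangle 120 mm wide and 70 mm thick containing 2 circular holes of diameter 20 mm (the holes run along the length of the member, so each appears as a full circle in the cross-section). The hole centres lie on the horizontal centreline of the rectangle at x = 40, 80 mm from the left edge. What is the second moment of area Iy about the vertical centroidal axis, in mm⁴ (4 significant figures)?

Break the section into simple shapes (no overlaps), measuring from the bottom-left corner of the bounding box.
Plate: 120 × 70, A = 8 400 mm², x = 60 mm, Ī = 10 080 000 mm⁴.
Hole 1 (subtracted): ⌀20, A = 314.159 mm², x = 40 mm, Ī = 7853.98 mm⁴.
Hole 2 (subtracted): ⌀20, A = 314.159 mm², x = 80 mm, Ī = 7853.98 mm⁴.
By symmetry the centroid is at mid-width, x̄ = 60 mm.
Transfer each piece to the vertical centroidal axis using Ī + A·d² with d = x − 60:
  plate: d = 0 mm → contributes +10 080 000 mm⁴
  hole 1: d = -20 mm → contributes −133 518 mm⁴
  hole 2: d = 20 mm → contributes −133 518 mm⁴
Total I = 9 812 965 mm⁴.

Iy ≈ 9.813 × 10⁶ mm⁴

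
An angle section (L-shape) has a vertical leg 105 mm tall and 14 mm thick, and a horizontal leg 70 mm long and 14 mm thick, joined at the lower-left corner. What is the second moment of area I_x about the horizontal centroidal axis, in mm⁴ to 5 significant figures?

Split into non-overlapping primitives; take the origin at the lower-left of the bounding box.
Vertical leg: 14 × 105, A = 1 470 mm², y = 52.5 mm, Ī = 1 350 563 mm⁴.
Horizontal leg (remainder): 56 × 14, A = 784 mm², y = 7 mm, Ī = 12805.33 mm⁴.
Centroid: ȳ = ΣA·y / ΣA = 36.67391 mm.
Transfer each piece to the horizontal centroidal axis using Ī + A·d² with d = y − 36.67391:
  vertical leg: d = 15.82609 mm → contributes +1 718 746 mm⁴
  horizontal leg (remainder): d = -29.67391 mm → contributes +703149.6 mm⁴
Total I = 2 421 896 mm⁴.

I_x ≈ 2.4219 × 10⁶ mm⁴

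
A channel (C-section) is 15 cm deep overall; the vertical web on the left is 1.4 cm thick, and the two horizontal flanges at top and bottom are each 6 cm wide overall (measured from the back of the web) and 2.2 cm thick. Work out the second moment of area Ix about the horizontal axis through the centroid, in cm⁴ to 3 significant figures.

Decompose the section into non-overlapping parts with the origin at the bottom-left of its bounding rectangle.
Web: 1.4 × 15, A = 21 cm², y = 7.5 cm, Ī = 393.75 cm⁴.
Top flange (beyond web): 4.6 × 2.2, A = 10.12 cm², y = 13.9 cm, Ī = 4.0817 cm⁴.
Bottom flange (beyond web): 4.6 × 2.2, A = 10.12 cm², y = 1.1 cm, Ī = 4.0817 cm⁴.
By symmetry the centroid is at mid-height, ȳ = 7.5 cm.
Transfer each piece to the horizontal axis through the centroid using Ī + A·d² with d = y − 7.5:
  web: d = 0 cm → contributes +393.75 cm⁴
  top flange (beyond web): d = 6.4 cm → contributes +418.6 cm⁴
  bottom flange (beyond web): d = -6.4 cm → contributes +418.6 cm⁴
Total I = 1230.9 cm⁴.

Ix ≈ 1230 cm⁴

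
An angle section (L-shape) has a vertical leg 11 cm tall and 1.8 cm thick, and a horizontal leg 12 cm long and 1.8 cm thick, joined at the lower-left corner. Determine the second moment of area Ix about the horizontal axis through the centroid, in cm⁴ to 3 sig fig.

Ix ≈ 406 cm⁴

Treat the section as a set of non-overlapping primitives; coordinates are from the bounding-box lower-left.
Vertical leg: 1.8 × 11, A = 19.8 cm², y = 5.5 cm, Ī = 199.65 cm⁴.
Horizontal leg (remainder): 10.2 × 1.8, A = 18.36 cm², y = 0.9 cm, Ī = 4.9572 cm⁴.
Centroid: ȳ = ΣA·y / ΣA = 3.2868 cm.
Transfer each piece to the horizontal axis through the centroid using Ī + A·d² with d = y − 3.2868:
  vertical leg: d = 2.2132 cm → contributes +296.64 cm⁴
  horizontal leg (remainder): d = -2.3868 cm → contributes +109.55 cm⁴
Total I = 406.19 cm⁴.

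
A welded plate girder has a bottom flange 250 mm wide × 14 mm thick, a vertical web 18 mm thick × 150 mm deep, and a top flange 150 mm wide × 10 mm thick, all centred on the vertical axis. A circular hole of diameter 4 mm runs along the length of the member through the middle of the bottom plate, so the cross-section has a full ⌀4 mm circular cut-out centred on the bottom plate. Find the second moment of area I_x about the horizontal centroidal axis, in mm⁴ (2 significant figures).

Decompose the section into non-overlapping parts with the origin at the bottom-left of its bounding rectangle.
Bottom plate: 250 × 14, A = 3 500 mm², y = 7 mm, Ī = 57 167 mm⁴.
Web plate: 18 × 150, A = 2 700 mm², y = 89 mm, Ī = 5 062 500 mm⁴.
Top plate: 150 × 10, A = 1 500 mm², y = 169 mm, Ī = 12 500 mm⁴.
Hole (subtracted): ⌀4, A = 12.57 mm², y = 7 mm, Ī = 12.57 mm⁴.
Centroid: ȳ = ΣA·y / ΣA = 67.41 mm.
Transfer each piece to the horizontal centroidal axis using Ī + A·d² with d = y − 67.41:
  bottom plate: d = -60.41 mm → contributes +12 830 072 mm⁴
  web plate: d = 21.59 mm → contributes +6 321 013 mm⁴
  top plate: d = 101.6 mm → contributes +15 493 208 mm⁴
  hole: d = -60.41 mm → contributes −45 872 mm⁴
Total I = 34 598 421 mm⁴.

I_x ≈ 3.5 × 10⁷ mm⁴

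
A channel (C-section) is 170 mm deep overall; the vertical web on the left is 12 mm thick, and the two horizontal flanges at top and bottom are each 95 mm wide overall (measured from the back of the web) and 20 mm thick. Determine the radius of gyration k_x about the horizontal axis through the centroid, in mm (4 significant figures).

Decompose the section into non-overlapping parts with the origin at the bottom-left of its bounding rectangle.
Web: 12 × 170, A = 2 040 mm², y = 85 mm, Ī = 4 913 000 mm⁴.
Top flange (beyond web): 83 × 20, A = 1 660 mm², y = 160 mm, Ī = 55333.3 mm⁴.
Bottom flange (beyond web): 83 × 20, A = 1 660 mm², y = 10 mm, Ī = 55333.3 mm⁴.
By symmetry the centroid is at mid-height, ȳ = 85 mm.
Transfer each piece to the horizontal axis through the centroid using Ī + A·d² with d = y − 85:
  web: d = 0 mm → contributes +4 913 000 mm⁴
  top flange (beyond web): d = 75 mm → contributes +9 392 833 mm⁴
  bottom flange (beyond web): d = -75 mm → contributes +9 392 833 mm⁴
Total I = 23 698 667 mm⁴.
Radius of gyration: k = √(I/A) = √(23 698 667 / 5 360) = 66.4936 mm.

k_x ≈ 66.49 mm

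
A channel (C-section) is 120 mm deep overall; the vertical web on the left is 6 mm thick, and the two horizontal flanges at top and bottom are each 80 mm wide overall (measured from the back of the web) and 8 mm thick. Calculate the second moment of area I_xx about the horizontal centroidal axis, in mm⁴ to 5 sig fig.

Split into non-overlapping primitives; take the origin at the lower-left of the bounding box.
Web: 6 × 120, A = 720 mm², y = 60 mm, Ī = 864 000 mm⁴.
Top flange (beyond web): 74 × 8, A = 592 mm², y = 116 mm, Ī = 3157.333 mm⁴.
Bottom flange (beyond web): 74 × 8, A = 592 mm², y = 4 mm, Ī = 3157.333 mm⁴.
By symmetry the centroid is at mid-height, ȳ = 60 mm.
Transfer each piece to the horizontal centroidal axis using Ī + A·d² with d = y − 60:
  web: d = 0 mm → contributes +864 000 mm⁴
  top flange (beyond web): d = 56 mm → contributes +1 859 669 mm⁴
  bottom flange (beyond web): d = -56 mm → contributes +1 859 669 mm⁴
Total I = 4 583 339 mm⁴.

I_xx ≈ 4.5833 × 10⁶ mm⁴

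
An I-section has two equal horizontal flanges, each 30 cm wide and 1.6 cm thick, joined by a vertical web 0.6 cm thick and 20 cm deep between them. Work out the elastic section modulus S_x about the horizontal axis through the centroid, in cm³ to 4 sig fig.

Decompose the section into non-overlapping parts with the origin at the bottom-left of its bounding rectangle.
Bottom flange: 30 × 1.6, A = 48 cm², y = 0.8 cm, Ī = 10.24 cm⁴.
Web: 0.6 × 20, A = 12 cm², y = 11.6 cm, Ī = 400 cm⁴.
Top flange: 30 × 1.6, A = 48 cm², y = 22.4 cm, Ī = 10.24 cm⁴.
By symmetry the centroid is at mid-height, ȳ = 11.6 cm.
Transfer each piece to the horizontal axis through the centroid using Ī + A·d² with d = y − 11.6:
  bottom flange: d = -10.8 cm → contributes +5608.96 cm⁴
  web: d = 0 cm → contributes +400 cm⁴
  top flange: d = 10.8 cm → contributes +5608.96 cm⁴
Total I = 11617.9 cm⁴.
Extreme fibre distance c = 11.6 cm; S = I/c = 1001.54 cm³.

S_x ≈ 1002 cm³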